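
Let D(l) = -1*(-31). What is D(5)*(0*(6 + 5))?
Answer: 0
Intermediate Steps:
D(l) = 31
D(5)*(0*(6 + 5)) = 31*(0*(6 + 5)) = 31*(0*11) = 31*0 = 0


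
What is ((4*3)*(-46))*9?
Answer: -4968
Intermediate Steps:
((4*3)*(-46))*9 = (12*(-46))*9 = -552*9 = -4968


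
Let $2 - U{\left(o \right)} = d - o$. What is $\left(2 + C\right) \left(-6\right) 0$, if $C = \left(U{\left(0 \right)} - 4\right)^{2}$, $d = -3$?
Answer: $0$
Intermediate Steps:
$U{\left(o \right)} = 5 + o$ ($U{\left(o \right)} = 2 - \left(-3 - o\right) = 2 + \left(3 + o\right) = 5 + o$)
$C = 1$ ($C = \left(\left(5 + 0\right) - 4\right)^{2} = \left(5 - 4\right)^{2} = 1^{2} = 1$)
$\left(2 + C\right) \left(-6\right) 0 = \left(2 + 1\right) \left(-6\right) 0 = 3 \left(-6\right) 0 = \left(-18\right) 0 = 0$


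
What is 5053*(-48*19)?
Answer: -4608336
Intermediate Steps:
5053*(-48*19) = 5053*(-912) = -4608336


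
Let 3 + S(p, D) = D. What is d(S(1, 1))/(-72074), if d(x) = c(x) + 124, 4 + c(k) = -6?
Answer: -57/36037 ≈ -0.0015817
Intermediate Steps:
c(k) = -10 (c(k) = -4 - 6 = -10)
S(p, D) = -3 + D
d(x) = 114 (d(x) = -10 + 124 = 114)
d(S(1, 1))/(-72074) = 114/(-72074) = 114*(-1/72074) = -57/36037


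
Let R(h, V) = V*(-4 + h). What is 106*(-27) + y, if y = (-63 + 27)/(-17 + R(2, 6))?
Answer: -82962/29 ≈ -2860.8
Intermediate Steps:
y = 36/29 (y = (-63 + 27)/(-17 + 6*(-4 + 2)) = -36/(-17 + 6*(-2)) = -36/(-17 - 12) = -36/(-29) = -36*(-1/29) = 36/29 ≈ 1.2414)
106*(-27) + y = 106*(-27) + 36/29 = -2862 + 36/29 = -82962/29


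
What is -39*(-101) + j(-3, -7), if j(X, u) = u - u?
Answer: 3939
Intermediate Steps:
j(X, u) = 0
-39*(-101) + j(-3, -7) = -39*(-101) + 0 = 3939 + 0 = 3939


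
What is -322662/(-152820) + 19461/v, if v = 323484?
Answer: 2981945123/1373189580 ≈ 2.1715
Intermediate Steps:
-322662/(-152820) + 19461/v = -322662/(-152820) + 19461/323484 = -322662*(-1/152820) + 19461*(1/323484) = 53777/25470 + 6487/107828 = 2981945123/1373189580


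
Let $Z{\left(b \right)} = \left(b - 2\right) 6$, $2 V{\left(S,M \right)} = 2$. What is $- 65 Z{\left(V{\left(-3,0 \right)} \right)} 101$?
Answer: $39390$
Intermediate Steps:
$V{\left(S,M \right)} = 1$ ($V{\left(S,M \right)} = \frac{1}{2} \cdot 2 = 1$)
$Z{\left(b \right)} = -12 + 6 b$ ($Z{\left(b \right)} = \left(-2 + b\right) 6 = -12 + 6 b$)
$- 65 Z{\left(V{\left(-3,0 \right)} \right)} 101 = - 65 \left(-12 + 6 \cdot 1\right) 101 = - 65 \left(-12 + 6\right) 101 = \left(-65\right) \left(-6\right) 101 = 390 \cdot 101 = 39390$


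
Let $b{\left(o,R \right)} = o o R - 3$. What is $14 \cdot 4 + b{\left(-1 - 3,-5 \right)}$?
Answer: $-27$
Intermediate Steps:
$b{\left(o,R \right)} = -3 + R o^{2}$ ($b{\left(o,R \right)} = o^{2} R - 3 = R o^{2} - 3 = -3 + R o^{2}$)
$14 \cdot 4 + b{\left(-1 - 3,-5 \right)} = 14 \cdot 4 - \left(3 + 5 \left(-1 - 3\right)^{2}\right) = 56 - \left(3 + 5 \left(-1 - 3\right)^{2}\right) = 56 - \left(3 + 5 \left(-4\right)^{2}\right) = 56 - 83 = -27$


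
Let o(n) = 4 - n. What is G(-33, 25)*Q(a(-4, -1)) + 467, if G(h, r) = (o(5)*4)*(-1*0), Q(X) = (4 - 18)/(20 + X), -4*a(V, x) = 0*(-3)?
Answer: 467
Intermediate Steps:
a(V, x) = 0 (a(V, x) = -0*(-3) = -1/4*0 = 0)
Q(X) = -14/(20 + X)
G(h, r) = 0 (G(h, r) = ((4 - 1*5)*4)*(-1*0) = ((4 - 5)*4)*0 = -1*4*0 = -4*0 = 0)
G(-33, 25)*Q(a(-4, -1)) + 467 = 0*(-14/(20 + 0)) + 467 = 0*(-14/20) + 467 = 0*(-14*1/20) + 467 = 0*(-7/10) + 467 = 0 + 467 = 467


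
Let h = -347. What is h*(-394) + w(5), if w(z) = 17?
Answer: 136735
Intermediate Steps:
h*(-394) + w(5) = -347*(-394) + 17 = 136718 + 17 = 136735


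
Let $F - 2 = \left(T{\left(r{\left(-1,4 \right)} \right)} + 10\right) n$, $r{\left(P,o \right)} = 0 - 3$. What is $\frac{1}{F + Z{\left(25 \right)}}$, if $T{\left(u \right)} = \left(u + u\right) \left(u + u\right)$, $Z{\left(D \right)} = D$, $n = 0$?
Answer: $\frac{1}{27} \approx 0.037037$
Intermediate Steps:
$r{\left(P,o \right)} = -3$
$T{\left(u \right)} = 4 u^{2}$ ($T{\left(u \right)} = 2 u 2 u = 4 u^{2}$)
$F = 2$ ($F = 2 + \left(4 \left(-3\right)^{2} + 10\right) 0 = 2 + \left(4 \cdot 9 + 10\right) 0 = 2 + \left(36 + 10\right) 0 = 2 + 46 \cdot 0 = 2 + 0 = 2$)
$\frac{1}{F + Z{\left(25 \right)}} = \frac{1}{2 + 25} = \frac{1}{27}$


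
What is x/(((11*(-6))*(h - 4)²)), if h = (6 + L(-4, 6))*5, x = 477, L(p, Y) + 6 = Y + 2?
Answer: -53/9504 ≈ -0.0055766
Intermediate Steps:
L(p, Y) = -4 + Y (L(p, Y) = -6 + (Y + 2) = -6 + (2 + Y) = -4 + Y)
h = 40 (h = (6 + (-4 + 6))*5 = (6 + 2)*5 = 8*5 = 40)
x/(((11*(-6))*(h - 4)²)) = 477/(((11*(-6))*(40 - 4)²)) = 477/((-66*36²)) = 477/((-66*1296)) = 477/(-85536) = 477*(-1/85536) = -53/9504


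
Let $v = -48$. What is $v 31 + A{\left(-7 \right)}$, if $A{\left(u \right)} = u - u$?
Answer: $-1488$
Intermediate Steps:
$A{\left(u \right)} = 0$
$v 31 + A{\left(-7 \right)} = \left(-48\right) 31 + 0 = -1488 + 0 = -1488$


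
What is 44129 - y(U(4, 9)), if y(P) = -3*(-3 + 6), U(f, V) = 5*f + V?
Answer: 44138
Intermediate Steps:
U(f, V) = V + 5*f
y(P) = -9 (y(P) = -3*3 = -9)
44129 - y(U(4, 9)) = 44129 - 1*(-9) = 44129 + 9 = 44138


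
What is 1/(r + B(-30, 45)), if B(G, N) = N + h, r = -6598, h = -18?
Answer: -1/6571 ≈ -0.00015218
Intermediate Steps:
B(G, N) = -18 + N (B(G, N) = N - 18 = -18 + N)
1/(r + B(-30, 45)) = 1/(-6598 + (-18 + 45)) = 1/(-6598 + 27) = 1/(-6571) = -1/6571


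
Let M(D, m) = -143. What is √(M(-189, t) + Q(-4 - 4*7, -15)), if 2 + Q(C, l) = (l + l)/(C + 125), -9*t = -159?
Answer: I*√139655/31 ≈ 12.055*I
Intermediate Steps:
t = 53/3 (t = -⅑*(-159) = 53/3 ≈ 17.667)
Q(C, l) = -2 + 2*l/(125 + C) (Q(C, l) = -2 + (l + l)/(C + 125) = -2 + (2*l)/(125 + C) = -2 + 2*l/(125 + C))
√(M(-189, t) + Q(-4 - 4*7, -15)) = √(-143 + 2*(-125 - 15 - (-4 - 4*7))/(125 + (-4 - 4*7))) = √(-143 + 2*(-125 - 15 - (-4 - 28))/(125 + (-4 - 28))) = √(-143 + 2*(-125 - 15 - 1*(-32))/(125 - 32)) = √(-143 + 2*(-125 - 15 + 32)/93) = √(-143 + 2*(1/93)*(-108)) = √(-143 - 72/31) = √(-4505/31) = I*√139655/31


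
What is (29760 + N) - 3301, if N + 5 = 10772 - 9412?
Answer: 27814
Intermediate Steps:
N = 1355 (N = -5 + (10772 - 9412) = -5 + 1360 = 1355)
(29760 + N) - 3301 = (29760 + 1355) - 3301 = 31115 - 3301 = 27814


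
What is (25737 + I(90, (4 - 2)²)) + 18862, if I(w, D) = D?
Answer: 44603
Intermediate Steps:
(25737 + I(90, (4 - 2)²)) + 18862 = (25737 + (4 - 2)²) + 18862 = (25737 + 2²) + 18862 = (25737 + 4) + 18862 = 25741 + 18862 = 44603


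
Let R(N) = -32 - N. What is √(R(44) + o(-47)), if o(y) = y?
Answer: I*√123 ≈ 11.091*I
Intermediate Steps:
√(R(44) + o(-47)) = √((-32 - 1*44) - 47) = √((-32 - 44) - 47) = √(-76 - 47) = √(-123) = I*√123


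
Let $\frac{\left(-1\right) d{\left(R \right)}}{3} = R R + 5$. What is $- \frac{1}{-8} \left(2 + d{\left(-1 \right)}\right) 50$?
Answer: $-100$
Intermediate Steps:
$d{\left(R \right)} = -15 - 3 R^{2}$ ($d{\left(R \right)} = - 3 \left(R R + 5\right) = - 3 \left(R^{2} + 5\right) = - 3 \left(5 + R^{2}\right) = -15 - 3 R^{2}$)
$- \frac{1}{-8} \left(2 + d{\left(-1 \right)}\right) 50 = - \frac{1}{-8} \left(2 - \left(15 + 3 \left(-1\right)^{2}\right)\right) 50 = \left(-1\right) \left(- \frac{1}{8}\right) \left(2 - 18\right) 50 = \frac{2 - 18}{8} \cdot 50 = \frac{1}{8} \left(-16\right) 50 = \left(-2\right) 50 = -100$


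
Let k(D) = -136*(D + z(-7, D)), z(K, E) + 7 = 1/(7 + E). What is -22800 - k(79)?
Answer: -559276/43 ≈ -13006.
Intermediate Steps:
z(K, E) = -7 + 1/(7 + E)
k(D) = -136*D - 136*(-48 - 7*D)/(7 + D) (k(D) = -136*(D + (-48 - 7*D)/(7 + D)) = -136*D - 136*(-48 - 7*D)/(7 + D))
-22800 - k(79) = -22800 - 136*(48 - 1*79²)/(7 + 79) = -22800 - 136*(48 - 1*6241)/86 = -22800 - 136*(48 - 6241)/86 = -22800 - 136*(-6193)/86 = -22800 - 1*(-421124/43) = -22800 + 421124/43 = -559276/43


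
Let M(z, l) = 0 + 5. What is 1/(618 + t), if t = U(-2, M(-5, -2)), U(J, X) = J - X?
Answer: 1/611 ≈ 0.0016367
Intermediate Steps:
M(z, l) = 5
t = -7 (t = -2 - 1*5 = -2 - 5 = -7)
1/(618 + t) = 1/(618 - 7) = 1/611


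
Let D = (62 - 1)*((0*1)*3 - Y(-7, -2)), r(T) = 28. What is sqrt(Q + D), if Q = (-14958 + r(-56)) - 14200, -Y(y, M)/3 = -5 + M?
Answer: 3*I*sqrt(3379) ≈ 174.39*I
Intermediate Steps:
Y(y, M) = 15 - 3*M (Y(y, M) = -3*(-5 + M) = 15 - 3*M)
Q = -29130 (Q = (-14958 + 28) - 14200 = -14930 - 14200 = -29130)
D = -1281 (D = (62 - 1)*((0*1)*3 - (15 - 3*(-2))) = 61*(0*3 - (15 + 6)) = 61*(0 - 1*21) = 61*(0 - 21) = 61*(-21) = -1281)
sqrt(Q + D) = sqrt(-29130 - 1281) = sqrt(-30411) = 3*I*sqrt(3379)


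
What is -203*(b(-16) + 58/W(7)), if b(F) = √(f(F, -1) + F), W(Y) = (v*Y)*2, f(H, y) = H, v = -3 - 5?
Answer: 841/8 - 812*I*√2 ≈ 105.13 - 1148.3*I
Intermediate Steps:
v = -8
W(Y) = -16*Y (W(Y) = -8*Y*2 = -16*Y)
b(F) = √2*√F (b(F) = √(F + F) = √(2*F) = √2*√F)
-203*(b(-16) + 58/W(7)) = -203*(√2*√(-16) + 58/((-16*7))) = -203*(√2*(4*I) + 58/(-112)) = -203*(4*I*√2 + 58*(-1/112)) = -203*(4*I*√2 - 29/56) = -203*(-29/56 + 4*I*√2) = 841/8 - 812*I*√2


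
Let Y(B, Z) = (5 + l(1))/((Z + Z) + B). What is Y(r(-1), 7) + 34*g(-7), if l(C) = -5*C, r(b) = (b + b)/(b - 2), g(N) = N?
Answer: -238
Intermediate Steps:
r(b) = 2*b/(-2 + b) (r(b) = (2*b)/(-2 + b) = 2*b/(-2 + b))
Y(B, Z) = 0 (Y(B, Z) = (5 - 5*1)/((Z + Z) + B) = (5 - 5)/(2*Z + B) = 0/(B + 2*Z) = 0)
Y(r(-1), 7) + 34*g(-7) = 0 + 34*(-7) = 0 - 238 = -238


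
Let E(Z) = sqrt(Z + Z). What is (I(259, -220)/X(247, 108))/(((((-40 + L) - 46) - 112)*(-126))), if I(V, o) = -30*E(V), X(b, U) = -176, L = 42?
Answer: 5*sqrt(518)/576576 ≈ 0.00019737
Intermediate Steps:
E(Z) = sqrt(2)*sqrt(Z) (E(Z) = sqrt(2*Z) = sqrt(2)*sqrt(Z))
I(V, o) = -30*sqrt(2)*sqrt(V)
(I(259, -220)/X(247, 108))/(((((-40 + L) - 46) - 112)*(-126))) = (-30*sqrt(2)*sqrt(259)/(-176))/(((((-40 + 42) - 46) - 112)*(-126))) = (-30*sqrt(518)*(-1/176))/((((2 - 46) - 112)*(-126))) = (15*sqrt(518)/88)/(((-44 - 112)*(-126))) = (15*sqrt(518)/88)/((-156*(-126))) = (15*sqrt(518)/88)/19656 = (15*sqrt(518)/88)*(1/19656) = 5*sqrt(518)/576576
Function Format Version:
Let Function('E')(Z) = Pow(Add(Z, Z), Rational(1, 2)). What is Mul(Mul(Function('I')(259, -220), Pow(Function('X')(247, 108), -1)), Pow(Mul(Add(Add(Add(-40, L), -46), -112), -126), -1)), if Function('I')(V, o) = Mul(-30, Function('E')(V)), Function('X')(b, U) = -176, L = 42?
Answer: Mul(Rational(5, 576576), Pow(518, Rational(1, 2))) ≈ 0.00019737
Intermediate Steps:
Function('E')(Z) = Mul(Pow(2, Rational(1, 2)), Pow(Z, Rational(1, 2))) (Function('E')(Z) = Pow(Mul(2, Z), Rational(1, 2)) = Mul(Pow(2, Rational(1, 2)), Pow(Z, Rational(1, 2))))
Function('I')(V, o) = Mul(-30, Pow(2, Rational(1, 2)), Pow(V, Rational(1, 2))) (Function('I')(V, o) = Mul(-30, Mul(Pow(2, Rational(1, 2)), Pow(V, Rational(1, 2)))) = Mul(-30, Pow(2, Rational(1, 2)), Pow(V, Rational(1, 2))))
Mul(Mul(Function('I')(259, -220), Pow(Function('X')(247, 108), -1)), Pow(Mul(Add(Add(Add(-40, L), -46), -112), -126), -1)) = Mul(Mul(Mul(-30, Pow(2, Rational(1, 2)), Pow(259, Rational(1, 2))), Pow(-176, -1)), Pow(Mul(Add(Add(Add(-40, 42), -46), -112), -126), -1)) = Mul(Mul(Mul(-30, Pow(518, Rational(1, 2))), Rational(-1, 176)), Pow(Mul(Add(Add(2, -46), -112), -126), -1)) = Mul(Mul(Rational(15, 88), Pow(518, Rational(1, 2))), Pow(Mul(Add(-44, -112), -126), -1)) = Mul(Mul(Rational(15, 88), Pow(518, Rational(1, 2))), Pow(Mul(-156, -126), -1)) = Mul(Mul(Rational(15, 88), Pow(518, Rational(1, 2))), Pow(19656, -1)) = Mul(Mul(Rational(15, 88), Pow(518, Rational(1, 2))), Rational(1, 19656)) = Mul(Rational(5, 576576), Pow(518, Rational(1, 2)))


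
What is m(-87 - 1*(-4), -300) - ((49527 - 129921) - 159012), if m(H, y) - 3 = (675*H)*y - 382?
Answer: 17046527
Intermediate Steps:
m(H, y) = -379 + 675*H*y (m(H, y) = 3 + ((675*H)*y - 382) = 3 + (675*H*y - 382) = 3 + (-382 + 675*H*y) = -379 + 675*H*y)
m(-87 - 1*(-4), -300) - ((49527 - 129921) - 159012) = (-379 + 675*(-87 - 1*(-4))*(-300)) - ((49527 - 129921) - 159012) = (-379 + 675*(-87 + 4)*(-300)) - (-80394 - 159012) = (-379 + 675*(-83)*(-300)) - 1*(-239406) = (-379 + 16807500) + 239406 = 16807121 + 239406 = 17046527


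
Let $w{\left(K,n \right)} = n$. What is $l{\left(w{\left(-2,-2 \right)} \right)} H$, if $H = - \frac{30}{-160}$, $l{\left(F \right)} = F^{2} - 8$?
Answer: $- \frac{3}{4} \approx -0.75$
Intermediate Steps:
$l{\left(F \right)} = -8 + F^{2}$
$H = \frac{3}{16}$ ($H = \left(-30\right) \left(- \frac{1}{160}\right) = \frac{3}{16} \approx 0.1875$)
$l{\left(w{\left(-2,-2 \right)} \right)} H = \left(-8 + \left(-2\right)^{2}\right) \frac{3}{16} = \left(-8 + 4\right) \frac{3}{16} = \left(-4\right) \frac{3}{16} = - \frac{3}{4}$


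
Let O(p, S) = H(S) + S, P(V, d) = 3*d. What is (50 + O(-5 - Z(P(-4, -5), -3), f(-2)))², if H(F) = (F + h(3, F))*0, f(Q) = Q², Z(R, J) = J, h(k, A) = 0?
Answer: 2916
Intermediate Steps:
H(F) = 0 (H(F) = (F + 0)*0 = F*0 = 0)
O(p, S) = S (O(p, S) = 0 + S = S)
(50 + O(-5 - Z(P(-4, -5), -3), f(-2)))² = (50 + (-2)²)² = (50 + 4)² = 54² = 2916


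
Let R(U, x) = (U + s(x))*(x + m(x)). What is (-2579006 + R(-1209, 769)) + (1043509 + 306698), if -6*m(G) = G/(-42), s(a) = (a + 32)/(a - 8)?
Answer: -34541281247/15981 ≈ -2.1614e+6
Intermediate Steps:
s(a) = (32 + a)/(-8 + a)
m(G) = G/252 (m(G) = -G/(6*(-42)) = -G*(-1)/(6*42) = -(-1)*G/252 = G/252)
R(U, x) = 253*x*(U + (32 + x)/(-8 + x))/252 (R(U, x) = (U + (32 + x)/(-8 + x))*(x + x/252) = (U + (32 + x)/(-8 + x))*(253*x/252) = 253*x*(U + (32 + x)/(-8 + x))/252)
(-2579006 + R(-1209, 769)) + (1043509 + 306698) = (-2579006 + (253/252)*769*(32 + 769 - 1209*(-8 + 769))/(-8 + 769)) + (1043509 + 306698) = (-2579006 + (253/252)*769*(32 + 769 - 1209*761)/761) + 1350207 = (-2579006 + (253/252)*769*(1/761)*(32 + 769 - 920049)) + 1350207 = (-2579006 + (253/252)*769*(1/761)*(-919248)) + 1350207 = (-2579006 - 14903844428/15981) + 1350207 = -56118939314/15981 + 1350207 = -34541281247/15981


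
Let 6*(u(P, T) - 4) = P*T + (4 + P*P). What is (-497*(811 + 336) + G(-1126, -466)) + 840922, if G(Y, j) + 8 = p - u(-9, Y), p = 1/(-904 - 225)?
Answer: 1823207417/6774 ≈ 2.6915e+5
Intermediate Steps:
u(P, T) = 14/3 + P²/6 + P*T/6 (u(P, T) = 4 + (P*T + (4 + P*P))/6 = 4 + (P*T + (4 + P²))/6 = 4 + (4 + P² + P*T)/6 = 4 + (⅔ + P²/6 + P*T/6) = 14/3 + P²/6 + P*T/6)
p = -1/1129 (p = 1/(-1129) = -1/1129 ≈ -0.00088574)
G(Y, j) = -177259/6774 + 3*Y/2 (G(Y, j) = -8 + (-1/1129 - (14/3 + (⅙)*(-9)² + (⅙)*(-9)*Y)) = -8 + (-1/1129 - (14/3 + (⅙)*81 - 3*Y/2)) = -8 + (-1/1129 - (14/3 + 27/2 - 3*Y/2)) = -8 + (-1/1129 - (109/6 - 3*Y/2)) = -8 + (-1/1129 + (-109/6 + 3*Y/2)) = -8 + (-123067/6774 + 3*Y/2) = -177259/6774 + 3*Y/2)
(-497*(811 + 336) + G(-1126, -466)) + 840922 = (-497*(811 + 336) + (-177259/6774 + (3/2)*(-1126))) + 840922 = (-497*1147 + (-177259/6774 - 1689)) + 840922 = (-570059 - 11618545/6774) + 840922 = -3873198211/6774 + 840922 = 1823207417/6774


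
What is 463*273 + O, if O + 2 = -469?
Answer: 125928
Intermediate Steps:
O = -471 (O = -2 - 469 = -471)
463*273 + O = 463*273 - 471 = 126399 - 471 = 125928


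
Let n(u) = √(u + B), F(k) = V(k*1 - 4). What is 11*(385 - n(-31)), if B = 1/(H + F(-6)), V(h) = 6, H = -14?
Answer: 4235 - 11*I*√498/4 ≈ 4235.0 - 61.369*I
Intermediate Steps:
F(k) = 6
B = -⅛ (B = 1/(-14 + 6) = 1/(-8) = -⅛ ≈ -0.12500)
n(u) = √(-⅛ + u) (n(u) = √(u - ⅛) = √(-⅛ + u))
11*(385 - n(-31)) = 11*(385 - √(-2 + 16*(-31))/4) = 11*(385 - √(-2 - 496)/4) = 11*(385 - √(-498)/4) = 11*(385 - I*√498/4) = 4235 - 11*I*√498/4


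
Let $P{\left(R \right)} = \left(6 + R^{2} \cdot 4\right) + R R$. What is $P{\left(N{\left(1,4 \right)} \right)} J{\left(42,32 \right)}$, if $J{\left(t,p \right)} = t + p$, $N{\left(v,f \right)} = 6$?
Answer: $13764$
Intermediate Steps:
$P{\left(R \right)} = 6 + 5 R^{2}$ ($P{\left(R \right)} = \left(6 + 4 R^{2}\right) + R^{2} = 6 + 5 R^{2}$)
$J{\left(t,p \right)} = p + t$
$P{\left(N{\left(1,4 \right)} \right)} J{\left(42,32 \right)} = \left(6 + 5 \cdot 6^{2}\right) \left(32 + 42\right) = \left(6 + 5 \cdot 36\right) 74 = \left(6 + 180\right) 74 = 186 \cdot 74 = 13764$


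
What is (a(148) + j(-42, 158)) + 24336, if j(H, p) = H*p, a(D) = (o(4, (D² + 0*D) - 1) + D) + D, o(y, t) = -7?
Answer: 17989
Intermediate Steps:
a(D) = -7 + 2*D (a(D) = (-7 + D) + D = -7 + 2*D)
(a(148) + j(-42, 158)) + 24336 = ((-7 + 2*148) - 42*158) + 24336 = ((-7 + 296) - 6636) + 24336 = (289 - 6636) + 24336 = -6347 + 24336 = 17989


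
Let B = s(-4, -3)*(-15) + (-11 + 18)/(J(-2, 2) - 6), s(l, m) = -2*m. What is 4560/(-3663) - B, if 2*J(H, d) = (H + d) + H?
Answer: 109591/1221 ≈ 89.755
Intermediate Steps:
J(H, d) = H + d/2 (J(H, d) = ((H + d) + H)/2 = (d + 2*H)/2 = H + d/2)
B = -91 (B = -2*(-3)*(-15) + (-11 + 18)/((-2 + (½)*2) - 6) = 6*(-15) + 7/((-2 + 1) - 6) = -90 + 7/(-1 - 6) = -90 + 7/(-7) = -90 + 7*(-⅐) = -90 - 1 = -91)
4560/(-3663) - B = 4560/(-3663) - 1*(-91) = 4560*(-1/3663) + 91 = -1520/1221 + 91 = 109591/1221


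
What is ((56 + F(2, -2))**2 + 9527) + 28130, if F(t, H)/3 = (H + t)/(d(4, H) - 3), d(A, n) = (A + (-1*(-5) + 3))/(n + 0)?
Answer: 40793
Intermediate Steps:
d(A, n) = (8 + A)/n (d(A, n) = (A + (5 + 3))/n = (A + 8)/n = (8 + A)/n)
F(t, H) = 3*(H + t)/(-3 + 12/H) (F(t, H) = 3*((H + t)/((8 + 4)/H - 3)) = 3*((H + t)/(12/H - 3)) = 3*((H + t)/(-3 + 12/H)) = 3*(H + t)/(-3 + 12/H))
((56 + F(2, -2))**2 + 9527) + 28130 = ((56 - 1*(-2)*(-2 + 2)/(-4 - 2))**2 + 9527) + 28130 = ((56 - 1*(-2)*0/(-6))**2 + 9527) + 28130 = ((56 - 1*(-2)*(-1/6)*0)**2 + 9527) + 28130 = ((56 + 0)**2 + 9527) + 28130 = (56**2 + 9527) + 28130 = (3136 + 9527) + 28130 = 12663 + 28130 = 40793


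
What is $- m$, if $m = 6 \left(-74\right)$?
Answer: $444$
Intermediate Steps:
$m = -444$
$- m = \left(-1\right) \left(-444\right) = 444$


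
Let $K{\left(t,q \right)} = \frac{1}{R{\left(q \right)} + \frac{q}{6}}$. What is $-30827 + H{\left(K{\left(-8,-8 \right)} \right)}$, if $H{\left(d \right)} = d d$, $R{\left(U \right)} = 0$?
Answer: $- \frac{493223}{16} \approx -30826.0$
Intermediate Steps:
$K{\left(t,q \right)} = \frac{6}{q}$ ($K{\left(t,q \right)} = \frac{1}{0 + \frac{q}{6}} = \frac{1}{\frac{1}{6} q} = \frac{6}{q}$)
$H{\left(d \right)} = d^{2}$
$-30827 + H{\left(K{\left(-8,-8 \right)} \right)} = -30827 + \left(\frac{6}{-8}\right)^{2} = -30827 + \left(6 \left(- \frac{1}{8}\right)\right)^{2} = -30827 + \left(- \frac{3}{4}\right)^{2} = -30827 + \frac{9}{16} = - \frac{493223}{16}$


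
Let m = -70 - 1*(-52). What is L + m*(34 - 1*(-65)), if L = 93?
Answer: -1689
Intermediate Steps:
m = -18 (m = -70 + 52 = -18)
L + m*(34 - 1*(-65)) = 93 - 18*(34 - 1*(-65)) = 93 - 18*(34 + 65) = 93 - 18*99 = 93 - 1782 = -1689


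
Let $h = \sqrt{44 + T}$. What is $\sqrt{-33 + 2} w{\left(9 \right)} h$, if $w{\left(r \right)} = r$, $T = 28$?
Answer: $54 i \sqrt{62} \approx 425.2 i$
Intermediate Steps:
$h = 6 \sqrt{2}$ ($h = \sqrt{44 + 28} = \sqrt{72} = 6 \sqrt{2} \approx 8.4853$)
$\sqrt{-33 + 2} w{\left(9 \right)} h = \sqrt{-33 + 2} \cdot 9 \cdot 6 \sqrt{2} = \sqrt{-31} \cdot 9 \cdot 6 \sqrt{2} = i \sqrt{31} \cdot 9 \cdot 6 \sqrt{2} = 9 i \sqrt{31} \cdot 6 \sqrt{2} = 54 i \sqrt{62}$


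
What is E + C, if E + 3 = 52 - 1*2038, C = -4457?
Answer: -6446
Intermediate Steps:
E = -1989 (E = -3 + (52 - 1*2038) = -3 + (52 - 2038) = -3 - 1986 = -1989)
E + C = -1989 - 4457 = -6446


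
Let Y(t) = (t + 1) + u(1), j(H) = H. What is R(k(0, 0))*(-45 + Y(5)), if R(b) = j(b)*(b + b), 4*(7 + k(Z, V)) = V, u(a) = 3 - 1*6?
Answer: -4116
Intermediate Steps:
u(a) = -3 (u(a) = 3 - 6 = -3)
k(Z, V) = -7 + V/4
R(b) = 2*b² (R(b) = b*(b + b) = b*(2*b) = 2*b²)
Y(t) = -2 + t (Y(t) = (t + 1) - 3 = (1 + t) - 3 = -2 + t)
R(k(0, 0))*(-45 + Y(5)) = (2*(-7 + (¼)*0)²)*(-45 + (-2 + 5)) = (2*(-7 + 0)²)*(-45 + 3) = (2*(-7)²)*(-42) = (2*49)*(-42) = 98*(-42) = -4116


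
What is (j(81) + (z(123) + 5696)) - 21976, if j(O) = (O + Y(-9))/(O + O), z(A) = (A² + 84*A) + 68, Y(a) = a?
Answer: 83245/9 ≈ 9249.4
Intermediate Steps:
z(A) = 68 + A² + 84*A
j(O) = (-9 + O)/(2*O) (j(O) = (O - 9)/(O + O) = (-9 + O)/((2*O)) = (-9 + O)*(1/(2*O)) = (-9 + O)/(2*O))
(j(81) + (z(123) + 5696)) - 21976 = ((½)*(-9 + 81)/81 + ((68 + 123² + 84*123) + 5696)) - 21976 = ((½)*(1/81)*72 + ((68 + 15129 + 10332) + 5696)) - 21976 = (4/9 + (25529 + 5696)) - 21976 = (4/9 + 31225) - 21976 = 281029/9 - 21976 = 83245/9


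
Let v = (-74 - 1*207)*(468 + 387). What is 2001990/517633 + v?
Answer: -124361914425/517633 ≈ -2.4025e+5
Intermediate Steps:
v = -240255 (v = (-74 - 207)*855 = -281*855 = -240255)
2001990/517633 + v = 2001990/517633 - 240255 = -124361914425/517633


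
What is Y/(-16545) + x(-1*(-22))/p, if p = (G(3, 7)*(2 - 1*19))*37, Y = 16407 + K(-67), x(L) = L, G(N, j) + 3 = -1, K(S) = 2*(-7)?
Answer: -20440399/20813610 ≈ -0.98207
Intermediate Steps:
K(S) = -14
G(N, j) = -4 (G(N, j) = -3 - 1 = -4)
Y = 16393 (Y = 16407 - 14 = 16393)
p = 2516 (p = -4*(2 - 1*19)*37 = -4*(2 - 19)*37 = -4*(-17)*37 = 68*37 = 2516)
Y/(-16545) + x(-1*(-22))/p = 16393/(-16545) - 1*(-22)/2516 = 16393*(-1/16545) + 22*(1/2516) = -16393/16545 + 11/1258 = -20440399/20813610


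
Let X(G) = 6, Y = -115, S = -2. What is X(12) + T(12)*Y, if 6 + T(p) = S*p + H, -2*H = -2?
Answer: 3341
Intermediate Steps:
H = 1 (H = -1/2*(-2) = 1)
T(p) = -5 - 2*p (T(p) = -6 + (-2*p + 1) = -6 + (1 - 2*p) = -5 - 2*p)
X(12) + T(12)*Y = 6 + (-5 - 2*12)*(-115) = 6 + (-5 - 24)*(-115) = 6 - 29*(-115) = 6 + 3335 = 3341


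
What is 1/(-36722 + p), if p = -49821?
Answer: -1/86543 ≈ -1.1555e-5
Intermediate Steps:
1/(-36722 + p) = 1/(-36722 - 49821) = 1/(-86543) = -1/86543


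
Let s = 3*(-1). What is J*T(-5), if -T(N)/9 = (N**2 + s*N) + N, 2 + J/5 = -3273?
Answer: 5158125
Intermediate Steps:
s = -3
J = -16375 (J = -10 + 5*(-3273) = -10 - 16365 = -16375)
T(N) = -9*N**2 + 18*N (T(N) = -9*((N**2 - 3*N) + N) = -9*(N**2 - 2*N) = -9*N**2 + 18*N)
J*T(-5) = -147375*(-5)*(2 - 1*(-5)) = -147375*(-5)*(2 + 5) = -147375*(-5)*7 = -16375*(-315) = 5158125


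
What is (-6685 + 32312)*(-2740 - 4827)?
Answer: -193919509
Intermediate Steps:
(-6685 + 32312)*(-2740 - 4827) = 25627*(-7567) = -193919509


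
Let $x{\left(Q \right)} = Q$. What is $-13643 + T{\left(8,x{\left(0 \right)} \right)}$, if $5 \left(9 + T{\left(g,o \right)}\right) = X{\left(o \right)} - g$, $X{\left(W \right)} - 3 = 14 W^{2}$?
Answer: $-13653$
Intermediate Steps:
$X{\left(W \right)} = 3 + 14 W^{2}$
$T{\left(g,o \right)} = - \frac{42}{5} - \frac{g}{5} + \frac{14 o^{2}}{5}$ ($T{\left(g,o \right)} = -9 + \frac{\left(3 + 14 o^{2}\right) - g}{5} = -9 + \frac{3 - g + 14 o^{2}}{5} = -9 + \left(\frac{3}{5} - \frac{g}{5} + \frac{14 o^{2}}{5}\right) = - \frac{42}{5} - \frac{g}{5} + \frac{14 o^{2}}{5}$)
$-13643 + T{\left(8,x{\left(0 \right)} \right)} = -13643 - \left(10 + 0\right) = -13643 - 10 = -13653$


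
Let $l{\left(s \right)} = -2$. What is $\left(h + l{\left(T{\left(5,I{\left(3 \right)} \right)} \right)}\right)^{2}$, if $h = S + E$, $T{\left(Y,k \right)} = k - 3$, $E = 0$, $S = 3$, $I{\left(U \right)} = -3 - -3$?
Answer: $1$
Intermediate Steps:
$I{\left(U \right)} = 0$ ($I{\left(U \right)} = -3 + 3 = 0$)
$T{\left(Y,k \right)} = -3 + k$
$h = 3$ ($h = 3 + 0 = 3$)
$\left(h + l{\left(T{\left(5,I{\left(3 \right)} \right)} \right)}\right)^{2} = \left(3 - 2\right)^{2} = 1^{2} = 1$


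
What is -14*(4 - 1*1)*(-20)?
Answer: 840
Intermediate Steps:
-14*(4 - 1*1)*(-20) = -14*(4 - 1)*(-20) = -14*3*(-20) = -42*(-20) = 840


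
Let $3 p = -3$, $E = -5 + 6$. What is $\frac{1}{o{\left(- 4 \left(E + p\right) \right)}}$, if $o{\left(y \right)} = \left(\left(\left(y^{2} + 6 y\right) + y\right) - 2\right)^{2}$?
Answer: $\frac{1}{4} \approx 0.25$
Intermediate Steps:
$E = 1$
$p = -1$ ($p = \frac{1}{3} \left(-3\right) = -1$)
$o{\left(y \right)} = \left(-2 + y^{2} + 7 y\right)^{2}$ ($o{\left(y \right)} = \left(\left(y^{2} + 7 y\right) - 2\right)^{2} = \left(-2 + y^{2} + 7 y\right)^{2}$)
$\frac{1}{o{\left(- 4 \left(E + p\right) \right)}} = \frac{1}{\left(-2 + \left(- 4 \left(1 - 1\right)\right)^{2} + 7 \left(- 4 \left(1 - 1\right)\right)\right)^{2}} = \frac{1}{\left(-2 + \left(\left(-4\right) 0\right)^{2} + 7 \left(\left(-4\right) 0\right)\right)^{2}} = \frac{1}{\left(-2 + 0^{2} + 7 \cdot 0\right)^{2}} = \frac{1}{\left(-2 + 0 + 0\right)^{2}} = \frac{1}{\left(-2\right)^{2}} = \frac{1}{4}$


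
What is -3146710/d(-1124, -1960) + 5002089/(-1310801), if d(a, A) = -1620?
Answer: 411660723053/212349762 ≈ 1938.6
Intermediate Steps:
-3146710/d(-1124, -1960) + 5002089/(-1310801) = -3146710/(-1620) + 5002089/(-1310801) = -3146710*(-1/1620) + 5002089*(-1/1310801) = 314671/162 - 5002089/1310801 = 411660723053/212349762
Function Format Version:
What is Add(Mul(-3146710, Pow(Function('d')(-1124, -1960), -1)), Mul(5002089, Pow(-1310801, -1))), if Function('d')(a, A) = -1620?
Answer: Rational(411660723053, 212349762) ≈ 1938.6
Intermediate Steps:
Add(Mul(-3146710, Pow(Function('d')(-1124, -1960), -1)), Mul(5002089, Pow(-1310801, -1))) = Add(Mul(-3146710, Pow(-1620, -1)), Mul(5002089, Pow(-1310801, -1))) = Add(Mul(-3146710, Rational(-1, 1620)), Mul(5002089, Rational(-1, 1310801))) = Add(Rational(314671, 162), Rational(-5002089, 1310801)) = Rational(411660723053, 212349762)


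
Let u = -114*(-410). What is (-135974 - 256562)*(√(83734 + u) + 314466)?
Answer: -123439225776 - 392536*√130474 ≈ -1.2358e+11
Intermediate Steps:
u = 46740
(-135974 - 256562)*(√(83734 + u) + 314466) = (-135974 - 256562)*(√(83734 + 46740) + 314466) = -392536*(√130474 + 314466) = -392536*(314466 + √130474) = -123439225776 - 392536*√130474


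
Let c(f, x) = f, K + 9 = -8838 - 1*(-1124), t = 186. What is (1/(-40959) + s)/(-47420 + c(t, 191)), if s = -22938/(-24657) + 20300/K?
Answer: 232382377685/6463317411862938 ≈ 3.5954e-5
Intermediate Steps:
K = -7723 (K = -9 + (-8838 - 1*(-1124)) = -9 + (-8838 + 1124) = -9 - 7714 = -7723)
s = -107795642/63475337 (s = -22938/(-24657) + 20300/(-7723) = -22938*(-1/24657) + 20300*(-1/7723) = 7646/8219 - 20300/7723 = -107795642/63475337 ≈ -1.6982)
(1/(-40959) + s)/(-47420 + c(t, 191)) = (1/(-40959) - 107795642/63475337)/(-47420 + 186) = (-1/40959 - 107795642/63475337)/(-47234) = -4415265176015/2599886328183*(-1/47234) = 232382377685/6463317411862938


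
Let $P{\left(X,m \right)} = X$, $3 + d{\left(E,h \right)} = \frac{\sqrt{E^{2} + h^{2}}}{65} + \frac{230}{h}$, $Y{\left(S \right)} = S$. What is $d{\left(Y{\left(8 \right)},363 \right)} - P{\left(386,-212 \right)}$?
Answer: $- \frac{140977}{363} + \frac{\sqrt{131833}}{65} \approx -382.78$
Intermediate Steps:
$d{\left(E,h \right)} = -3 + \frac{230}{h} + \frac{\sqrt{E^{2} + h^{2}}}{65}$ ($d{\left(E,h \right)} = -3 + \left(\frac{\sqrt{E^{2} + h^{2}}}{65} + \frac{230}{h}\right) = -3 + \left(\frac{230}{h} + \frac{\sqrt{E^{2} + h^{2}}}{65}\right) = -3 + \frac{230}{h} + \frac{\sqrt{E^{2} + h^{2}}}{65}$)
$d{\left(Y{\left(8 \right)},363 \right)} - P{\left(386,-212 \right)} = \left(-3 + \frac{230}{363} + \frac{\sqrt{8^{2} + 363^{2}}}{65}\right) - 386 = \left(-3 + 230 \cdot \frac{1}{363} + \frac{\sqrt{64 + 131769}}{65}\right) - 386 = \left(-3 + \frac{230}{363} + \frac{\sqrt{131833}}{65}\right) - 386 = \left(- \frac{859}{363} + \frac{\sqrt{131833}}{65}\right) - 386 = - \frac{140977}{363} + \frac{\sqrt{131833}}{65}$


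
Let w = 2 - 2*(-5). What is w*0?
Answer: 0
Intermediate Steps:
w = 12 (w = 2 + 10 = 12)
w*0 = 12*0 = 0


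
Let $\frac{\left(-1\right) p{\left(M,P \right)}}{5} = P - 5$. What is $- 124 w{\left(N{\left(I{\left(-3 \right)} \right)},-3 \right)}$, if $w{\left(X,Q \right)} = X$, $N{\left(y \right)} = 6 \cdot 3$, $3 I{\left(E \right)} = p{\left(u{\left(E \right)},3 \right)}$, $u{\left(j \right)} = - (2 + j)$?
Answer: $-2232$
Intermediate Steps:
$u{\left(j \right)} = -2 - j$
$p{\left(M,P \right)} = 25 - 5 P$ ($p{\left(M,P \right)} = - 5 \left(P - 5\right) = - 5 \left(-5 + P\right) = 25 - 5 P$)
$I{\left(E \right)} = \frac{10}{3}$ ($I{\left(E \right)} = \frac{25 - 15}{3} = \frac{1}{3} \cdot 10 = \frac{10}{3}$)
$N{\left(y \right)} = 18$
$- 124 w{\left(N{\left(I{\left(-3 \right)} \right)},-3 \right)} = \left(-124\right) 18 = -2232$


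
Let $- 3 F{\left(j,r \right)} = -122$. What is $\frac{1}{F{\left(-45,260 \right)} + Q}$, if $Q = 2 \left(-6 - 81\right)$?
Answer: $- \frac{3}{400} \approx -0.0075$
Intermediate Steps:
$F{\left(j,r \right)} = \frac{122}{3}$ ($F{\left(j,r \right)} = \left(- \frac{1}{3}\right) \left(-122\right) = \frac{122}{3}$)
$Q = -174$ ($Q = 2 \left(-87\right) = -174$)
$\frac{1}{F{\left(-45,260 \right)} + Q} = \frac{1}{\frac{122}{3} - 174} = \frac{1}{- \frac{400}{3}} = - \frac{3}{400}$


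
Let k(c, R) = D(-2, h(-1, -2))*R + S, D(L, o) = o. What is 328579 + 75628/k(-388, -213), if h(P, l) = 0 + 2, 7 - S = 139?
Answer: 91635727/279 ≈ 3.2844e+5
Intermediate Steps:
S = -132 (S = 7 - 1*139 = 7 - 139 = -132)
h(P, l) = 2
k(c, R) = -132 + 2*R (k(c, R) = 2*R - 132 = -132 + 2*R)
328579 + 75628/k(-388, -213) = 328579 + 75628/(-132 + 2*(-213)) = 328579 + 75628/(-132 - 426) = 328579 + 75628/(-558) = 328579 + 75628*(-1/558) = 328579 - 37814/279 = 91635727/279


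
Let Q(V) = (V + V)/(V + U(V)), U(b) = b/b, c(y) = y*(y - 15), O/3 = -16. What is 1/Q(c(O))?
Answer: 3025/6048 ≈ 0.50016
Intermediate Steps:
O = -48 (O = 3*(-16) = -48)
c(y) = y*(-15 + y)
U(b) = 1
Q(V) = 2*V/(1 + V) (Q(V) = (V + V)/(V + 1) = (2*V)/(1 + V) = 2*V/(1 + V))
1/Q(c(O)) = 1/(2*(-48*(-15 - 48))/(1 - 48*(-15 - 48))) = 1/(2*(-48*(-63))/(1 - 48*(-63))) = 1/(2*3024/(1 + 3024)) = 1/(2*3024/3025) = 1/(2*3024*(1/3025)) = 1/(6048/3025) = 3025/6048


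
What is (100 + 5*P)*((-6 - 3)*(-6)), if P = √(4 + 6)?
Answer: 5400 + 270*√10 ≈ 6253.8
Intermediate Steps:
P = √10 ≈ 3.1623
(100 + 5*P)*((-6 - 3)*(-6)) = (100 + 5*√10)*((-6 - 3)*(-6)) = (100 + 5*√10)*(-9*(-6)) = (100 + 5*√10)*54 = 5400 + 270*√10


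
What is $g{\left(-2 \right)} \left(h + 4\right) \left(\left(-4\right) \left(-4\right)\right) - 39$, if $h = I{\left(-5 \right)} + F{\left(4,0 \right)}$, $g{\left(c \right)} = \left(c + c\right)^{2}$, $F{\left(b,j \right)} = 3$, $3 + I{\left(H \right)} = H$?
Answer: $-295$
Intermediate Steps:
$I{\left(H \right)} = -3 + H$
$g{\left(c \right)} = 4 c^{2}$ ($g{\left(c \right)} = \left(2 c\right)^{2} = 4 c^{2}$)
$h = -5$ ($h = \left(-3 - 5\right) + 3 = -8 + 3 = -5$)
$g{\left(-2 \right)} \left(h + 4\right) \left(\left(-4\right) \left(-4\right)\right) - 39 = 4 \left(-2\right)^{2} \left(-5 + 4\right) \left(\left(-4\right) \left(-4\right)\right) - 39 = 4 \cdot 4 \left(\left(-1\right) 16\right) - 39 = 16 \left(-16\right) - 39 = -256 - 39 = -295$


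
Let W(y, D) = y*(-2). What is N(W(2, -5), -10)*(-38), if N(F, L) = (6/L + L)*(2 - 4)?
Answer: -4028/5 ≈ -805.60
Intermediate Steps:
W(y, D) = -2*y
N(F, L) = -12/L - 2*L (N(F, L) = (L + 6/L)*(-2) = -12/L - 2*L)
N(W(2, -5), -10)*(-38) = (-12/(-10) - 2*(-10))*(-38) = (-12*(-⅒) + 20)*(-38) = (6/5 + 20)*(-38) = (106/5)*(-38) = -4028/5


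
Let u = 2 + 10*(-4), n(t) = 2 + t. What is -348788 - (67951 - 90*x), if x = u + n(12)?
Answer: -418899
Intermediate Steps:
u = -38 (u = 2 - 40 = -38)
x = -24 (x = -38 + (2 + 12) = -38 + 14 = -24)
-348788 - (67951 - 90*x) = -348788 - (67951 - 90*(-24)) = -348788 - (67951 + 2160) = -348788 - 1*70111 = -348788 - 70111 = -418899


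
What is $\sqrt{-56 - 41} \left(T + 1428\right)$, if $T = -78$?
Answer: $1350 i \sqrt{97} \approx 13296.0 i$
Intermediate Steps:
$\sqrt{-56 - 41} \left(T + 1428\right) = \sqrt{-56 - 41} \left(-78 + 1428\right) = \sqrt{-97} \cdot 1350 = i \sqrt{97} \cdot 1350 = 1350 i \sqrt{97}$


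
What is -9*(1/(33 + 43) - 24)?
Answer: 16407/76 ≈ 215.88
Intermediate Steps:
-9*(1/(33 + 43) - 24) = -9*(1/76 - 24) = -9*(-1823/76) = 16407/76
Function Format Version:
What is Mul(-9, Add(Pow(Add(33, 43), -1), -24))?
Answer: Rational(16407, 76) ≈ 215.88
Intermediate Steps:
Mul(-9, Add(Pow(Add(33, 43), -1), -24)) = Mul(-9, Add(Pow(76, -1), -24)) = Mul(-9, Add(Rational(1, 76), -24)) = Mul(-9, Rational(-1823, 76)) = Rational(16407, 76)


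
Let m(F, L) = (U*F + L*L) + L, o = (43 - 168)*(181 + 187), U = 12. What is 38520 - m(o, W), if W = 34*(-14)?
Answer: 364420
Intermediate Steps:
W = -476
o = -46000 (o = -125*368 = -46000)
m(F, L) = L + L² + 12*F (m(F, L) = (12*F + L*L) + L = (12*F + L²) + L = (L² + 12*F) + L = L + L² + 12*F)
38520 - m(o, W) = 38520 - (-476 + (-476)² + 12*(-46000)) = 38520 - (-476 + 226576 - 552000) = 38520 - 1*(-325900) = 38520 + 325900 = 364420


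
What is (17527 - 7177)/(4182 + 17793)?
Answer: 138/293 ≈ 0.47099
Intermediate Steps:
(17527 - 7177)/(4182 + 17793) = 10350/21975 = 10350*(1/21975) = 138/293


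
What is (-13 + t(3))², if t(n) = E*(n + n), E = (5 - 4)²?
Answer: 49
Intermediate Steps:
E = 1 (E = 1² = 1)
t(n) = 2*n (t(n) = 1*(n + n) = 1*(2*n) = 2*n)
(-13 + t(3))² = (-13 + 2*3)² = (-13 + 6)² = (-7)² = 49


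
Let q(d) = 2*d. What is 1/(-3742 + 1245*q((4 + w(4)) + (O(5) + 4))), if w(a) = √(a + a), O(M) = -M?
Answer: -233/2231426 + 1245*√2/8925704 ≈ 9.2844e-5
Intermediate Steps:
w(a) = √2*√a (w(a) = √(2*a) = √2*√a)
1/(-3742 + 1245*q((4 + w(4)) + (O(5) + 4))) = 1/(-3742 + 1245*(2*((4 + √2*√4) + (-1*5 + 4)))) = 1/(-3742 + 1245*(2*((4 + √2*2) + (-5 + 4)))) = 1/(-3742 + 1245*(2*((4 + 2*√2) - 1))) = 1/(-3742 + 1245*(2*(3 + 2*√2))) = 1/(-3742 + 1245*(6 + 4*√2)) = 1/(-3742 + (7470 + 4980*√2)) = 1/(3728 + 4980*√2)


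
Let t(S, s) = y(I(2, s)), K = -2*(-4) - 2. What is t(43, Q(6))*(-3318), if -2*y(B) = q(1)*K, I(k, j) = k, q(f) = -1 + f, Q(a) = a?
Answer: 0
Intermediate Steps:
K = 6 (K = 8 - 2 = 6)
y(B) = 0 (y(B) = -(-1 + 1)*6/2 = -0*6 = -1/2*0 = 0)
t(S, s) = 0
t(43, Q(6))*(-3318) = 0*(-3318) = 0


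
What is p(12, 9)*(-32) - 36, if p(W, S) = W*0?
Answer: -36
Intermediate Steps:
p(W, S) = 0
p(12, 9)*(-32) - 36 = 0*(-32) - 36 = 0 - 36 = -36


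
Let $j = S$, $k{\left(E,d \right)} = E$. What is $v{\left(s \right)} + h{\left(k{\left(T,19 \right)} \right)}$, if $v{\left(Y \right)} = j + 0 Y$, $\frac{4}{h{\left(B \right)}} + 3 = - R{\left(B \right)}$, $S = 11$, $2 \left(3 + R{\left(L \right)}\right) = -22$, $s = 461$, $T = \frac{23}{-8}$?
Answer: $\frac{125}{11} \approx 11.364$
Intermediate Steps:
$T = - \frac{23}{8}$ ($T = 23 \left(- \frac{1}{8}\right) = - \frac{23}{8} \approx -2.875$)
$R{\left(L \right)} = -14$ ($R{\left(L \right)} = -3 + \frac{1}{2} \left(-22\right) = -3 - 11 = -14$)
$h{\left(B \right)} = \frac{4}{11}$ ($h{\left(B \right)} = \frac{4}{-3 - -14} = \frac{4}{-3 + 14} = \frac{4}{11}$)
$j = 11$
$v{\left(Y \right)} = 11$ ($v{\left(Y \right)} = 11 + 0 Y = 11 + 0 = 11$)
$v{\left(s \right)} + h{\left(k{\left(T,19 \right)} \right)} = 11 + \frac{4}{11} = \frac{125}{11}$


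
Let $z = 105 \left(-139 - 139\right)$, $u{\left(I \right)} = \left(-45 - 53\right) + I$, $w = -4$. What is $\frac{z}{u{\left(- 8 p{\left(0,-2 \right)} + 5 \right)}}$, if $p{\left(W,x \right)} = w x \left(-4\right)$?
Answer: $- \frac{29190}{163} \approx -179.08$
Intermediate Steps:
$p{\left(W,x \right)} = 16 x$ ($p{\left(W,x \right)} = - 4 x \left(-4\right) = 16 x$)
$u{\left(I \right)} = -98 + I$
$z = -29190$ ($z = 105 \left(-278\right) = -29190$)
$\frac{z}{u{\left(- 8 p{\left(0,-2 \right)} + 5 \right)}} = - \frac{29190}{-98 - \left(-5 + 8 \cdot 16 \left(-2\right)\right)} = - \frac{29190}{-98 + \left(\left(-8\right) \left(-32\right) + 5\right)} = - \frac{29190}{-98 + \left(256 + 5\right)} = - \frac{29190}{-98 + 261} = - \frac{29190}{163}$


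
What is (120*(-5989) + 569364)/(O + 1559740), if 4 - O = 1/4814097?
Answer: -718821707652/7508758911167 ≈ -0.095731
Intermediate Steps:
O = 19256387/4814097 (O = 4 - 1/4814097 = 19256387/4814097 ≈ 4.0000)
(120*(-5989) + 569364)/(O + 1559740) = (120*(-5989) + 569364)/(19256387/4814097 + 1559740) = (-718680 + 569364)/(7508758911167/4814097) = -149316*4814097/7508758911167 = -718821707652/7508758911167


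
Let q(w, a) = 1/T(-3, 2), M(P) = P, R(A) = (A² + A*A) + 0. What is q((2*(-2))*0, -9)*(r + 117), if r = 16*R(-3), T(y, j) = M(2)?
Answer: 405/2 ≈ 202.50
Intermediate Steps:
R(A) = 2*A² (R(A) = (A² + A²) + 0 = 2*A² + 0 = 2*A²)
T(y, j) = 2
q(w, a) = ½ (q(w, a) = 1/2 = ½)
r = 288 (r = 16*(2*(-3)²) = 16*(2*9) = 16*18 = 288)
q((2*(-2))*0, -9)*(r + 117) = (288 + 117)/2 = (½)*405 = 405/2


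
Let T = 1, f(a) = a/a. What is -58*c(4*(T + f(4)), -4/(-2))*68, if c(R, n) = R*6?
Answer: -189312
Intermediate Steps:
f(a) = 1
c(R, n) = 6*R
-58*c(4*(T + f(4)), -4/(-2))*68 = -348*4*(1 + 1)*68 = -348*4*2*68 = -348*8*68 = -58*48*68 = -2784*68 = -189312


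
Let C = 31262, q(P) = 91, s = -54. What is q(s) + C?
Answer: 31353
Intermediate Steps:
q(s) + C = 91 + 31262 = 31353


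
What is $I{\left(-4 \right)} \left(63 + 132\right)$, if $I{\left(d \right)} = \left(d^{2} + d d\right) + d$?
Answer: $5460$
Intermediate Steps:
$I{\left(d \right)} = d + 2 d^{2}$ ($I{\left(d \right)} = \left(d^{2} + d^{2}\right) + d = 2 d^{2} + d = d + 2 d^{2}$)
$I{\left(-4 \right)} \left(63 + 132\right) = - 4 \left(1 + 2 \left(-4\right)\right) \left(63 + 132\right) = - 4 \left(1 - 8\right) 195 = \left(-4\right) \left(-7\right) 195 = 28 \cdot 195 = 5460$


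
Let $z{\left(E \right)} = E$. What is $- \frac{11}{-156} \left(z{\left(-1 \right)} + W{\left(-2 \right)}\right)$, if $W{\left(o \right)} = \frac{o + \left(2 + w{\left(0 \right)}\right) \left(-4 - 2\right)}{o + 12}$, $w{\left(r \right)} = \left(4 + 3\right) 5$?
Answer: $- \frac{33}{20} \approx -1.65$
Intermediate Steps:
$w{\left(r \right)} = 35$ ($w{\left(r \right)} = 7 \cdot 5 = 35$)
$W{\left(o \right)} = \frac{-222 + o}{12 + o}$ ($W{\left(o \right)} = \frac{o + \left(2 + 35\right) \left(-4 - 2\right)}{o + 12} = \frac{o + 37 \left(-6\right)}{12 + o} = \frac{o - 222}{12 + o} = \frac{-222 + o}{12 + o}$)
$- \frac{11}{-156} \left(z{\left(-1 \right)} + W{\left(-2 \right)}\right) = - \frac{11}{-156} \left(-1 + \frac{-222 - 2}{12 - 2}\right) = \left(-11\right) \left(- \frac{1}{156}\right) \left(-1 + \frac{1}{10} \left(-224\right)\right) = \frac{11 \left(-1 + \frac{1}{10} \left(-224\right)\right)}{156} = \frac{11 \left(-1 - \frac{112}{5}\right)}{156} = \frac{11}{156} \left(- \frac{117}{5}\right) = - \frac{33}{20}$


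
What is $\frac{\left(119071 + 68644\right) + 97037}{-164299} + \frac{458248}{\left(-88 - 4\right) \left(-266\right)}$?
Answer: $\frac{1220022093}{71798663} \approx 16.992$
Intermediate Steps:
$\frac{\left(119071 + 68644\right) + 97037}{-164299} + \frac{458248}{\left(-88 - 4\right) \left(-266\right)} = \left(187715 + 97037\right) \left(- \frac{1}{164299}\right) + \frac{458248}{\left(-92\right) \left(-266\right)} = 284752 \left(- \frac{1}{164299}\right) + \frac{458248}{24472} = - \frac{284752}{164299} + 458248 \cdot \frac{1}{24472} = - \frac{284752}{164299} + \frac{8183}{437} = \frac{1220022093}{71798663}$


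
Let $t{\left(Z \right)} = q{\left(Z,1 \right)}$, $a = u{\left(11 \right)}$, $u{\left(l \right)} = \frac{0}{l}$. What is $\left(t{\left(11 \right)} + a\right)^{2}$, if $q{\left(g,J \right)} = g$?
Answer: $121$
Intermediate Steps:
$u{\left(l \right)} = 0$
$a = 0$
$t{\left(Z \right)} = Z$
$\left(t{\left(11 \right)} + a\right)^{2} = \left(11 + 0\right)^{2} = 11^{2} = 121$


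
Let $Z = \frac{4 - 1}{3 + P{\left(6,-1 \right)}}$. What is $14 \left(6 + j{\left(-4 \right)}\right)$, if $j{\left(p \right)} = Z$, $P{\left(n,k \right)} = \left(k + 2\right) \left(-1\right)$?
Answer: $105$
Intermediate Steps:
$P{\left(n,k \right)} = -2 - k$ ($P{\left(n,k \right)} = \left(2 + k\right) \left(-1\right) = -2 - k$)
$Z = \frac{3}{2}$ ($Z = \frac{4 - 1}{3 - 1} = \frac{3}{3 + \left(-2 + 1\right)} = \frac{3}{3 - 1} = \frac{3}{2} \approx 1.5$)
$j{\left(p \right)} = \frac{3}{2}$
$14 \left(6 + j{\left(-4 \right)}\right) = 14 \left(6 + \frac{3}{2}\right) = 14 \cdot \frac{15}{2} = 105$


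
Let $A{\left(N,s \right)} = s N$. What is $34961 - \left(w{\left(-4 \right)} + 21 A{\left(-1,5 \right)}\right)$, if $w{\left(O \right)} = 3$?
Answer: $35063$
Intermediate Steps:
$A{\left(N,s \right)} = N s$
$34961 - \left(w{\left(-4 \right)} + 21 A{\left(-1,5 \right)}\right) = 34961 - \left(3 + 21 \left(\left(-1\right) 5\right)\right) = 34961 - \left(3 + 21 \left(-5\right)\right) = 34961 - \left(3 - 105\right) = 34961 - -102 = 34961 + 102 = 35063$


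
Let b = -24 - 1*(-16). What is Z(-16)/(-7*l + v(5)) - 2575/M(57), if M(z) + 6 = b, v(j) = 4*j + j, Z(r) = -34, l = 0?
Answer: 63899/350 ≈ 182.57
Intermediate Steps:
v(j) = 5*j
b = -8 (b = -24 + 16 = -8)
M(z) = -14 (M(z) = -6 - 8 = -14)
Z(-16)/(-7*l + v(5)) - 2575/M(57) = -34/(-7*0 + 5*5) - 2575/(-14) = -34/(0 + 25) - 2575*(-1/14) = -34/25 + 2575/14 = 63899/350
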